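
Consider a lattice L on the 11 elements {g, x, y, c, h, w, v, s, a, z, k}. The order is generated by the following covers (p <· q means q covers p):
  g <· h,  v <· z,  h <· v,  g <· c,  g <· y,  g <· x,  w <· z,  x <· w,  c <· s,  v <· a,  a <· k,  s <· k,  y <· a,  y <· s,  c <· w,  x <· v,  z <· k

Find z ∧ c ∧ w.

c

Common lower bounds of {z, c, w}: c, g.
The greatest among these is c.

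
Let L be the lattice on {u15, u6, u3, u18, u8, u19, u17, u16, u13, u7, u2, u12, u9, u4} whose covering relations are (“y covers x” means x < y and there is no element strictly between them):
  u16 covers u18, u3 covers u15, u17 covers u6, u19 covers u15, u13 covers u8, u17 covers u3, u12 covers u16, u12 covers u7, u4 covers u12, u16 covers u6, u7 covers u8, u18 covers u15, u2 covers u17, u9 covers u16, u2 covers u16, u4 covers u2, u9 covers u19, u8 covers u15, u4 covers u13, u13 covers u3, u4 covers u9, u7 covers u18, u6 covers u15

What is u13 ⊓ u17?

Common lower bounds of {u13, u17}: u15, u3.
The greatest among these is u3.

u3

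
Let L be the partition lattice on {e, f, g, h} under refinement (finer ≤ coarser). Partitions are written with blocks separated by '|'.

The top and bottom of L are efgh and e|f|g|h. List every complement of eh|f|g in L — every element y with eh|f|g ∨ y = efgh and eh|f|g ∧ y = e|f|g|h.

Need y with eh|f|g ∨ y = efgh and eh|f|g ∧ y = e|f|g|h.
Checking each element gives: efg|h, ef|gh, eg|fh, e|fgh.

efg|h, ef|gh, eg|fh, e|fgh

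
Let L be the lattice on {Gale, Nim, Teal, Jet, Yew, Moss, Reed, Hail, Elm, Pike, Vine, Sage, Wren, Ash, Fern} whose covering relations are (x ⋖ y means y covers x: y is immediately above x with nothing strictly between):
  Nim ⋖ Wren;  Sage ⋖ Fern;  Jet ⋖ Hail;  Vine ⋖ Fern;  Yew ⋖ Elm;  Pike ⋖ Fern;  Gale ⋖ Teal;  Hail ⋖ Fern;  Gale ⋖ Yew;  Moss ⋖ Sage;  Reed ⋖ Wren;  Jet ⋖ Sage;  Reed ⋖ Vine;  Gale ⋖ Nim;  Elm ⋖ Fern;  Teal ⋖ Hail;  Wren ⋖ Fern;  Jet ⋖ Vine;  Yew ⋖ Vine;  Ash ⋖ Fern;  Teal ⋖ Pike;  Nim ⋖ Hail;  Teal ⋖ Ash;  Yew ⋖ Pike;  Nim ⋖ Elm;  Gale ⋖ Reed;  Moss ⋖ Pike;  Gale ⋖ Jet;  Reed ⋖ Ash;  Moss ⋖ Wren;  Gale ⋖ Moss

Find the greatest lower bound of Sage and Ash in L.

Gale

Common lower bounds of {Sage, Ash}: Gale.
The greatest among these is Gale.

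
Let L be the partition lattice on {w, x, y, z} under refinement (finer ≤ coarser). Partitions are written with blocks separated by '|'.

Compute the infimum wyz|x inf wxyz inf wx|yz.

The meet (common refinement) of wyz|x, wxyz, wx|yz intersects blocks pairwise, giving w|x|yz.

w|x|yz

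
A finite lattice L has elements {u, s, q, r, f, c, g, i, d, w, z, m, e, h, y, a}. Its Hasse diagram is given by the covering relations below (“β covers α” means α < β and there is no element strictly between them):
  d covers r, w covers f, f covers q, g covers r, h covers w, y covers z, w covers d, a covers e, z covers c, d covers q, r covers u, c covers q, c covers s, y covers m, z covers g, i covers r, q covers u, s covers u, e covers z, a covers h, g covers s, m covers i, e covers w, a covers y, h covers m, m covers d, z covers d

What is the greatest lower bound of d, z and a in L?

d

Common lower bounds of {d, z, a}: d, q, r, u.
The greatest among these is d.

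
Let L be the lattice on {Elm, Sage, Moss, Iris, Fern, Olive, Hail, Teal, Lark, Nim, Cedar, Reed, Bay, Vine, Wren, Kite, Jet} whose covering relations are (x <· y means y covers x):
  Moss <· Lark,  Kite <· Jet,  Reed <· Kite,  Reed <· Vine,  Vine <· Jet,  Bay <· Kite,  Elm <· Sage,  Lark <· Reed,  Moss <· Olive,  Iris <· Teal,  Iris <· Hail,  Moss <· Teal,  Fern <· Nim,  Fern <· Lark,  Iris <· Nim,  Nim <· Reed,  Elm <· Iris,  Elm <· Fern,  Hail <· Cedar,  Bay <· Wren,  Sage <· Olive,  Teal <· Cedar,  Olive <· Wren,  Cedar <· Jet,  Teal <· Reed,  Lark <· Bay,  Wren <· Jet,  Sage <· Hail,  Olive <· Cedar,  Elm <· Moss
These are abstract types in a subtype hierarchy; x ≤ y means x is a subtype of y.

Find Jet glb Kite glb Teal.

Common lower bounds of {Jet, Kite, Teal}: Elm, Iris, Moss, Teal.
The greatest among these is Teal.

Teal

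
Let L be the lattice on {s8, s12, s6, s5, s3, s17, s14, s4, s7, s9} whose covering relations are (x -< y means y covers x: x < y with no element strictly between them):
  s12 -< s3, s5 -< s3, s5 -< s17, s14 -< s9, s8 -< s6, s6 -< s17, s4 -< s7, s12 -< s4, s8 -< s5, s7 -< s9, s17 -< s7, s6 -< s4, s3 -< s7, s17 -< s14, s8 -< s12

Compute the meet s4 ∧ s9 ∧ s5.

Common lower bounds of {s4, s9, s5}: s8.
The greatest among these is s8.

s8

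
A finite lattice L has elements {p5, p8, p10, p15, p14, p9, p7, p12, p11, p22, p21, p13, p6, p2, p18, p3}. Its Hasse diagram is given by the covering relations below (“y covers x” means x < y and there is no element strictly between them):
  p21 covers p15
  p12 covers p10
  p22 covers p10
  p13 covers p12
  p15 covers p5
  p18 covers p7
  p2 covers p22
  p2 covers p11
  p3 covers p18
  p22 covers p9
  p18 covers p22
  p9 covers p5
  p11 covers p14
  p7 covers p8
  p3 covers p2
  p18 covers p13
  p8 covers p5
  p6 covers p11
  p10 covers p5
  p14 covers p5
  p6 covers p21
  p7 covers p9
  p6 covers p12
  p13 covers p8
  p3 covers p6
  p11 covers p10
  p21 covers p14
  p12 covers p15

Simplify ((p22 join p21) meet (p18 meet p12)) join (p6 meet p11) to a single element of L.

p6

p22 ∨ p21 = p3
p18 ∧ p12 = p12
p3 ∧ p12 = p12
p6 ∧ p11 = p11
p12 ∨ p11 = p6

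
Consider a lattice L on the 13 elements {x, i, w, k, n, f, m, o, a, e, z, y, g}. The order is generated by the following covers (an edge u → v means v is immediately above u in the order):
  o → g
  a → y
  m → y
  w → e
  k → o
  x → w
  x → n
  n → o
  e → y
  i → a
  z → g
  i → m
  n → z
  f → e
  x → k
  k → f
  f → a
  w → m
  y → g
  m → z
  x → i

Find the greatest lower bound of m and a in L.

Common lower bounds of {m, a}: i, x.
The greatest among these is i.

i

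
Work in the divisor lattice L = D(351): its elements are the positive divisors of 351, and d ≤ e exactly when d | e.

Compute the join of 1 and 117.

In the divisibility order, the join is the least common multiple: lcm(1, 117) = 117.

117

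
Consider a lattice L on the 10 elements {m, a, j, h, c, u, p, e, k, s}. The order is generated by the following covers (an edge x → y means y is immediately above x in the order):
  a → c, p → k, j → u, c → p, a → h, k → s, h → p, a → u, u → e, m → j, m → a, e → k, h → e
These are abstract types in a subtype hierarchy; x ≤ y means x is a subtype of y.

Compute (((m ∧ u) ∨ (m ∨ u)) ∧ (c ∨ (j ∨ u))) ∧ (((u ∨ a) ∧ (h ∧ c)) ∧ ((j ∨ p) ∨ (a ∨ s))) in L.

a

m ∧ u = m
m ∨ u = u
m ∨ u = u
j ∨ u = u
c ∨ u = k
u ∧ k = u
u ∨ a = u
h ∧ c = a
u ∧ a = a
j ∨ p = k
a ∨ s = s
k ∨ s = s
a ∧ s = a
u ∧ a = a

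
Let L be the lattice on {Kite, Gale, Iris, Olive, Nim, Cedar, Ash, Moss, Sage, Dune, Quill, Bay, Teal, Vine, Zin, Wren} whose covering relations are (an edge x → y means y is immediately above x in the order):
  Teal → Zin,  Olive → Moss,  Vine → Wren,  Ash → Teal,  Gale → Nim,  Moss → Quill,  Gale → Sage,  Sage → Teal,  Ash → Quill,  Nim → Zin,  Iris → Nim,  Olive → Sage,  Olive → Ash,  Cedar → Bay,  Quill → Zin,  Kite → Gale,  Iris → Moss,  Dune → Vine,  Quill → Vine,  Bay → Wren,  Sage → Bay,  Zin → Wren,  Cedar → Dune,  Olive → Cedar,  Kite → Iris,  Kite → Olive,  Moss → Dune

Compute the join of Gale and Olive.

Sage

Common upper bounds of {Gale, Olive}: Bay, Sage, Teal, Wren, Zin.
The least among these is Sage.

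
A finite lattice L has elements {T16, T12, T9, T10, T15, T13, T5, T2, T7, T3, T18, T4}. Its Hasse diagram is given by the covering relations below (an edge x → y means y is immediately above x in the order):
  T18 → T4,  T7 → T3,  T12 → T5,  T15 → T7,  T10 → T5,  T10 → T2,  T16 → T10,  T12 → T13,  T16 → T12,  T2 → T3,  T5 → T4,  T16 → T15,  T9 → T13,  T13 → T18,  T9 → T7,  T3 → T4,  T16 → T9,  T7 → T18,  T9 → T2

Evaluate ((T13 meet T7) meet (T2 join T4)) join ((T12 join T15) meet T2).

T9

T13 ∧ T7 = T9
T2 ∨ T4 = T4
T9 ∧ T4 = T9
T12 ∨ T15 = T18
T18 ∧ T2 = T9
T9 ∨ T9 = T9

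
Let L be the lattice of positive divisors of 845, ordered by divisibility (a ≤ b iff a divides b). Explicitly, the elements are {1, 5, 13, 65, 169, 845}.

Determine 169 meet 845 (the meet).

169

In the divisibility order, the meet is the greatest common divisor: gcd(169, 845) = 169.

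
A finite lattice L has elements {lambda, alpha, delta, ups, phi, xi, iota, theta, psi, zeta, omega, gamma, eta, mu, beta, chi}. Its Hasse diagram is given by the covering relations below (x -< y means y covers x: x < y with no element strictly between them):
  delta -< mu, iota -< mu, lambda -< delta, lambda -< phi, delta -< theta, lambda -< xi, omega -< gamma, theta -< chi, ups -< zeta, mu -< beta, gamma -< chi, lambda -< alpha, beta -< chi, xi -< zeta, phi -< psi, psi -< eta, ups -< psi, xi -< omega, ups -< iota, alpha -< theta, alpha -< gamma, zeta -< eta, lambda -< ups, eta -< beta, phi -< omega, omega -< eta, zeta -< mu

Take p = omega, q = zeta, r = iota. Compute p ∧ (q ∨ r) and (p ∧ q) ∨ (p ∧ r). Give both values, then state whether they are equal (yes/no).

xi; xi; yes

q ∨ r = mu, so p ∧ (q ∨ r) = omega ∧ mu = xi.
p ∧ q = xi and p ∧ r = lambda, so (p ∧ q) ∨ (p ∧ r) = xi ∨ lambda = xi.
Equal: yes.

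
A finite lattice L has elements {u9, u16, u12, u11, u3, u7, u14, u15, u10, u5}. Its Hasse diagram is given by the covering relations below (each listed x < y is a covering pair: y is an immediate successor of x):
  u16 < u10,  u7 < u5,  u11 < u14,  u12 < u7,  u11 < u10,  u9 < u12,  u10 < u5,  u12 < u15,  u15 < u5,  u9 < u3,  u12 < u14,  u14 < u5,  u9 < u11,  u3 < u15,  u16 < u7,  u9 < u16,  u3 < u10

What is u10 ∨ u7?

Common upper bounds of {u10, u7}: u5.
The least among these is u5.

u5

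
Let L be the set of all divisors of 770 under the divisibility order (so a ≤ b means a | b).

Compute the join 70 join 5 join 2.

In the divisibility order, the join is the least common multiple: lcm(70, 5, 2) = 70.

70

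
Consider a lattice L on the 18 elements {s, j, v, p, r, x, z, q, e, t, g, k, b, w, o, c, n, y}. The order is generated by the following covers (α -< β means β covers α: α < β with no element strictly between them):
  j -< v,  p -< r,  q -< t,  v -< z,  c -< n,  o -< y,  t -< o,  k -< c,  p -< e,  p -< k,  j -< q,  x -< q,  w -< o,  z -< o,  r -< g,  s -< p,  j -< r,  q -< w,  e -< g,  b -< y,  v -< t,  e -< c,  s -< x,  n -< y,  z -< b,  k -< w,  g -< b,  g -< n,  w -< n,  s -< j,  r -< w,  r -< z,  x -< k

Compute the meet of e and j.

Common lower bounds of {e, j}: s.
The greatest among these is s.

s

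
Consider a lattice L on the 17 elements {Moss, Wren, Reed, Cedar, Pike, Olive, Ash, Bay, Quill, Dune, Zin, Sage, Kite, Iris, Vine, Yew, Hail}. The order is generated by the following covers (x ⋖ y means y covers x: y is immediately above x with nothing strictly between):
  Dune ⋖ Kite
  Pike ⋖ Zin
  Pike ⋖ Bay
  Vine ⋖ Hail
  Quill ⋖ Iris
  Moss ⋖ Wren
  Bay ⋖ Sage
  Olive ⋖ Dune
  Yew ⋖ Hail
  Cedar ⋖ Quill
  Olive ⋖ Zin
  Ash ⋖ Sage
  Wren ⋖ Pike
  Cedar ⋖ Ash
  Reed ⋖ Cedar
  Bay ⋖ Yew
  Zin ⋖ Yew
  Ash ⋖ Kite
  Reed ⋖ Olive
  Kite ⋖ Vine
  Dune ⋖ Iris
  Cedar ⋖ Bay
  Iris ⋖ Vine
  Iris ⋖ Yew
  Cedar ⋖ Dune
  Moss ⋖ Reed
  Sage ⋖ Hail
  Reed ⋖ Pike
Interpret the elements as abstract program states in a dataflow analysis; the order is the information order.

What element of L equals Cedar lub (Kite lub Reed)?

Kite ∨ Reed = Kite
Cedar ∨ Kite = Kite

Kite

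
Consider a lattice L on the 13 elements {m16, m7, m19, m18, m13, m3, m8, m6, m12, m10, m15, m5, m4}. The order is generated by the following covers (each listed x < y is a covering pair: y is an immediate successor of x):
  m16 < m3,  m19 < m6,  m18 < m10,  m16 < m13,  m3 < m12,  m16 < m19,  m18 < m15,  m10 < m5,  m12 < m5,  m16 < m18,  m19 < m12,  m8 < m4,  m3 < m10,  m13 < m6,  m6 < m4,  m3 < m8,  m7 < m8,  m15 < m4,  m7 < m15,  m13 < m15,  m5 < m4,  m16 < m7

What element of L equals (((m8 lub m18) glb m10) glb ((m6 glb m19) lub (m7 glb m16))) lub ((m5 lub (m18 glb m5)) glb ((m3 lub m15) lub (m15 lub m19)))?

m8 ∨ m18 = m4
m4 ∧ m10 = m10
m6 ∧ m19 = m19
m7 ∧ m16 = m16
m19 ∨ m16 = m19
m10 ∧ m19 = m16
m18 ∧ m5 = m18
m5 ∨ m18 = m5
m3 ∨ m15 = m4
m15 ∨ m19 = m4
m4 ∨ m4 = m4
m5 ∧ m4 = m5
m16 ∨ m5 = m5

m5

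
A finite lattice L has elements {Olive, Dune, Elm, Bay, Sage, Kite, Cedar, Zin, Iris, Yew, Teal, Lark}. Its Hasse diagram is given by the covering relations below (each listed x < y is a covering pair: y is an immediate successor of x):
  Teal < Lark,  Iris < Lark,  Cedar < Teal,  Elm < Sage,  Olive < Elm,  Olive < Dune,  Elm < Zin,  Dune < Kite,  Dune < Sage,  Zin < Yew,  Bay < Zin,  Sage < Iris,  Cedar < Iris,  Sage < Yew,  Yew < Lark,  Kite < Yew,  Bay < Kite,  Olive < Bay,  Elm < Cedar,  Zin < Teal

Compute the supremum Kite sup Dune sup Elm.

Yew

Common upper bounds of {Kite, Dune, Elm}: Lark, Yew.
The least among these is Yew.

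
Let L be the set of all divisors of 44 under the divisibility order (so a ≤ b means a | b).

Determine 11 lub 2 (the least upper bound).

22

Common upper bounds of {11, 2}: 22, 44.
The least among these is 22.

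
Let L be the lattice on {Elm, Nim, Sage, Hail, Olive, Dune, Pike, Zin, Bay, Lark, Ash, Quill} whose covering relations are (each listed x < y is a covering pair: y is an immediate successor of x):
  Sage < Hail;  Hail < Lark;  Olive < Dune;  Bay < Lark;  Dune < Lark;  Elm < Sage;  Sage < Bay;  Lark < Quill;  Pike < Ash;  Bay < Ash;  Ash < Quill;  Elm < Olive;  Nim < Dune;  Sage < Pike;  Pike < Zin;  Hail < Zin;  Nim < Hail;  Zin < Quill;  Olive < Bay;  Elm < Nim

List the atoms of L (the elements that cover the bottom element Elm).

Nim, Olive, Sage

The atoms are exactly the elements that cover Elm: Nim, Olive, Sage.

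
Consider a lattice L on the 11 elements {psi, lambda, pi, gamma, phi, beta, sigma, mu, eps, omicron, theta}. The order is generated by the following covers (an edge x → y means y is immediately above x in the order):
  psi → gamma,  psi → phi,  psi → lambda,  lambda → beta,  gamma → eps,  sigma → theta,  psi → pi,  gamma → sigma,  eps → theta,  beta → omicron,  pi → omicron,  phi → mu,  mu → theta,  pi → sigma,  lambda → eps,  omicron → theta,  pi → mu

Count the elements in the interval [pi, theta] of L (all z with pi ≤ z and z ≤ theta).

5

The interval [pi, theta] = {mu, omicron, pi, sigma, theta}, which has 5 elements.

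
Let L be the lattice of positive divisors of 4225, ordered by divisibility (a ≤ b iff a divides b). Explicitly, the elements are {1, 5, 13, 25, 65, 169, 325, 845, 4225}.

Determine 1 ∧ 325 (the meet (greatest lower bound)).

1

In the divisibility order, the meet is the greatest common divisor: gcd(1, 325) = 1.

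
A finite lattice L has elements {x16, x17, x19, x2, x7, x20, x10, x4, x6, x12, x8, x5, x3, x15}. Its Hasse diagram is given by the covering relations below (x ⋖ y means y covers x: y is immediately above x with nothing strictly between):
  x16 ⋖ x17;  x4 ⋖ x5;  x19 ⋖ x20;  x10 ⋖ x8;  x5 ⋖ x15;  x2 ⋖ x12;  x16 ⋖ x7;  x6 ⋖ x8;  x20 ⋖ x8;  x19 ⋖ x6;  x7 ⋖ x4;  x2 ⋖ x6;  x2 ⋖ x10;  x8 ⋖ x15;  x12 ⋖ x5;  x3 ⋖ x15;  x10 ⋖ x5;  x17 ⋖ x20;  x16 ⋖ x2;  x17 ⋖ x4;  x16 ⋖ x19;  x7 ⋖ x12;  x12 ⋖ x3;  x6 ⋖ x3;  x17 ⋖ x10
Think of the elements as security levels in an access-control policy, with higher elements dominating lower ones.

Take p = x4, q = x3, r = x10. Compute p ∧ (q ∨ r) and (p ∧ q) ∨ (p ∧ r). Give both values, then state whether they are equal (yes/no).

q ∨ r = x15, so p ∧ (q ∨ r) = x4 ∧ x15 = x4.
p ∧ q = x7 and p ∧ r = x17, so (p ∧ q) ∨ (p ∧ r) = x7 ∨ x17 = x4.
Equal: yes.

x4; x4; yes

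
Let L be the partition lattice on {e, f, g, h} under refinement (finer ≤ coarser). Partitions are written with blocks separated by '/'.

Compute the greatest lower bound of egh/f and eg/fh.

eg/f/h

Common lower bounds of {egh/f, eg/fh}: e/f/g/h, eg/f/h.
The greatest among these is eg/f/h.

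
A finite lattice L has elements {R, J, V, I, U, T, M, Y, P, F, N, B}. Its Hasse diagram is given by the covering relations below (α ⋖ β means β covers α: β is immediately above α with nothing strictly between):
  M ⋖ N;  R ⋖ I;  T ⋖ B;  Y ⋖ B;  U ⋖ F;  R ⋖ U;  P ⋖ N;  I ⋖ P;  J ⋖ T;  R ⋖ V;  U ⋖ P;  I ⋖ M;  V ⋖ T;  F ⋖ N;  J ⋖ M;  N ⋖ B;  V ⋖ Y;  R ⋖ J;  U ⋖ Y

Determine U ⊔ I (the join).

P

Common upper bounds of {U, I}: B, N, P.
The least among these is P.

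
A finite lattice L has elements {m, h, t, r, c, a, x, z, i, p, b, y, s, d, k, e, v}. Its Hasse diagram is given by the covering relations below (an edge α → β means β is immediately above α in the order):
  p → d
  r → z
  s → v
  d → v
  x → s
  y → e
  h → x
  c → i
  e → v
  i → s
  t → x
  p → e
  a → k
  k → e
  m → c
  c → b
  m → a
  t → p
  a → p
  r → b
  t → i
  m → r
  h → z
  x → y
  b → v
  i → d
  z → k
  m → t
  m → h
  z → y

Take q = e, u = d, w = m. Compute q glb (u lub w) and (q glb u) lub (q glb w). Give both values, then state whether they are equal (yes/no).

u lub w = d, so q glb (u lub w) = e glb d = p.
q glb u = p and q glb w = m, so (q glb u) lub (q glb w) = p lub m = p.
Equal: yes.

p; p; yes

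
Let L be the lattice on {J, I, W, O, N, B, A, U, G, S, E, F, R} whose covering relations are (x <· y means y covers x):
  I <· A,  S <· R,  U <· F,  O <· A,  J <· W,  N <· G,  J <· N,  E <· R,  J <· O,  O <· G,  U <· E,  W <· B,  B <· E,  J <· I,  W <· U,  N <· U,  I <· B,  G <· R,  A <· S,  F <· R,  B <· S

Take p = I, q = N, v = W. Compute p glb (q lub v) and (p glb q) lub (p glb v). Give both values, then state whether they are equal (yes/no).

q lub v = U, so p glb (q lub v) = I glb U = J.
p glb q = J and p glb v = J, so (p glb q) lub (p glb v) = J lub J = J.
Equal: yes.

J; J; yes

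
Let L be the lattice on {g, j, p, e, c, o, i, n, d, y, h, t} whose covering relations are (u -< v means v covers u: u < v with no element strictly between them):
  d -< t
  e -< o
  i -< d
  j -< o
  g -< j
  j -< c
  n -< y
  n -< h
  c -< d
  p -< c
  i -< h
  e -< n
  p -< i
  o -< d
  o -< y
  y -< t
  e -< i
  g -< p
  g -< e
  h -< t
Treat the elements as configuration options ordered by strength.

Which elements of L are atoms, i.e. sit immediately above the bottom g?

e, j, p

The atoms are exactly the elements that cover g: e, j, p.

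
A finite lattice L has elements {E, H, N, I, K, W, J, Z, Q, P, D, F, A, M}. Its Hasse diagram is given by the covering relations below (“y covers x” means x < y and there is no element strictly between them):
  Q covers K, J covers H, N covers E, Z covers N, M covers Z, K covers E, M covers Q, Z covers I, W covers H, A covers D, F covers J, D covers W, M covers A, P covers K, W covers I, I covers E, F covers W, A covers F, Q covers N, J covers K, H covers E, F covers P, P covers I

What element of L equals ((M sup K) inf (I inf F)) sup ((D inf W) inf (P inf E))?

M ∨ K = M
I ∧ F = I
M ∧ I = I
D ∧ W = W
P ∧ E = E
W ∧ E = E
I ∨ E = I

I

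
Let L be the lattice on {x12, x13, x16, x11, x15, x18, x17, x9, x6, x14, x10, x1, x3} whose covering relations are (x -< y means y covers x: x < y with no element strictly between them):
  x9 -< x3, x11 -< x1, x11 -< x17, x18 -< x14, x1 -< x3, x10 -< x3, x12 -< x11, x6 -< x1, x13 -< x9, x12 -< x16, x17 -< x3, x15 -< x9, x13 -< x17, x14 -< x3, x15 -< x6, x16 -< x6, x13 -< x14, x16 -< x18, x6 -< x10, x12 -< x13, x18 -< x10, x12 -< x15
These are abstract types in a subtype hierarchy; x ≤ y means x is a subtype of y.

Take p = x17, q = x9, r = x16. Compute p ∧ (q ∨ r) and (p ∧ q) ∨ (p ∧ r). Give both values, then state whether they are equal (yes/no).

x17; x13; no

q ∨ r = x3, so p ∧ (q ∨ r) = x17 ∧ x3 = x17.
p ∧ q = x13 and p ∧ r = x12, so (p ∧ q) ∨ (p ∧ r) = x13 ∨ x12 = x13.
Equal: no.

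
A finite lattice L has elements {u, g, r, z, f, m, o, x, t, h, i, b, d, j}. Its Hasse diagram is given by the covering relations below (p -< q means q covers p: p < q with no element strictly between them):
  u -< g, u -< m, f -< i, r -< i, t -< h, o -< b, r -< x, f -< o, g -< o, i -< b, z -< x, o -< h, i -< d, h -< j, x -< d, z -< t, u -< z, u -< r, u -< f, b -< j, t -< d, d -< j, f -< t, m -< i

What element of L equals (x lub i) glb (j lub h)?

x ∨ i = d
j ∨ h = j
d ∧ j = d

d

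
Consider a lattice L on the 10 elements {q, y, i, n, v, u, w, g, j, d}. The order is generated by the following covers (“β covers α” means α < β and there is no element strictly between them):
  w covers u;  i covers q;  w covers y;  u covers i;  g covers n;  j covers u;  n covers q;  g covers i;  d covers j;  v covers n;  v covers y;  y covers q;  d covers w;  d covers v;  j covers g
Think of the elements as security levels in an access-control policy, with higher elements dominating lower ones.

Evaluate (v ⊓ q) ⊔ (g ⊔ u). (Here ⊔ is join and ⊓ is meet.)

j

v ∧ q = q
g ∨ u = j
q ∨ j = j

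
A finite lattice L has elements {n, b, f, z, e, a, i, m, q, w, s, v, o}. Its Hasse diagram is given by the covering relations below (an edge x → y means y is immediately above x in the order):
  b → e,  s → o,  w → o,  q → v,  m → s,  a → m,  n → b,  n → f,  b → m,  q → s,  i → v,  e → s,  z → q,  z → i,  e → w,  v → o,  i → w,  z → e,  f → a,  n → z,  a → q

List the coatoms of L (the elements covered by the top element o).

s, v, w

The coatoms are exactly the elements covered by o: s, v, w.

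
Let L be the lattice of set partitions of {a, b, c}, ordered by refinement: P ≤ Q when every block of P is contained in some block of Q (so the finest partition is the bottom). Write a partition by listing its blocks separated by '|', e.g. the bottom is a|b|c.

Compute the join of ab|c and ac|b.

abc

The join of ab|c and ac|b merges any blocks that overlap across the partitions, giving abc.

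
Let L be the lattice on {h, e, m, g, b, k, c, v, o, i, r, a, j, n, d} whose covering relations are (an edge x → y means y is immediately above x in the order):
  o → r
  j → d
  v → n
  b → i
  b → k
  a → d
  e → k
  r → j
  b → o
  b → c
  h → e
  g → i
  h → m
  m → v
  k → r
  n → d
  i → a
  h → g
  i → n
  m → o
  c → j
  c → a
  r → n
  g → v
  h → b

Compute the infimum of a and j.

Common lower bounds of {a, j}: b, c, h.
The greatest among these is c.

c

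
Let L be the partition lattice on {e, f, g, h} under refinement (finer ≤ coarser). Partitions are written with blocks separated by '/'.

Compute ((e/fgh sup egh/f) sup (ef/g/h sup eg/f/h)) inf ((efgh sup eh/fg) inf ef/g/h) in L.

ef/g/h

e/fgh ∨ egh/f = efgh
ef/g/h ∨ eg/f/h = efg/h
efgh ∨ efg/h = efgh
efgh ∨ eh/fg = efgh
efgh ∧ ef/g/h = ef/g/h
efgh ∧ ef/g/h = ef/g/h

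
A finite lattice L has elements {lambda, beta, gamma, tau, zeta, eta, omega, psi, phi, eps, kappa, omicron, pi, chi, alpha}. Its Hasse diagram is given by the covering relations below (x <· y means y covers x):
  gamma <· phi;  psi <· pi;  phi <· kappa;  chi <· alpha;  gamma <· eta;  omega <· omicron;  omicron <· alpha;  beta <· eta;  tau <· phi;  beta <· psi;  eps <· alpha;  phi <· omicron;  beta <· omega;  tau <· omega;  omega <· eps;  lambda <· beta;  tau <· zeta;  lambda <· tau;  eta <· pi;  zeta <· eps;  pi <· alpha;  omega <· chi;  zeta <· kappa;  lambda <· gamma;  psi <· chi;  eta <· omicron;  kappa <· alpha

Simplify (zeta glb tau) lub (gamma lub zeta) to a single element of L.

kappa

zeta ∧ tau = tau
gamma ∨ zeta = kappa
tau ∨ kappa = kappa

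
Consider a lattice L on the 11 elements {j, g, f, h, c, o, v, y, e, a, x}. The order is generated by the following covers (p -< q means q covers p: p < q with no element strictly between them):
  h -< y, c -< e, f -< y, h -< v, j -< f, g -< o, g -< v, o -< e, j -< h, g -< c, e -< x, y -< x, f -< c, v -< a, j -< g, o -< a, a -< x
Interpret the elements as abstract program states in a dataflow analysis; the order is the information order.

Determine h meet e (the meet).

j

Common lower bounds of {h, e}: j.
The greatest among these is j.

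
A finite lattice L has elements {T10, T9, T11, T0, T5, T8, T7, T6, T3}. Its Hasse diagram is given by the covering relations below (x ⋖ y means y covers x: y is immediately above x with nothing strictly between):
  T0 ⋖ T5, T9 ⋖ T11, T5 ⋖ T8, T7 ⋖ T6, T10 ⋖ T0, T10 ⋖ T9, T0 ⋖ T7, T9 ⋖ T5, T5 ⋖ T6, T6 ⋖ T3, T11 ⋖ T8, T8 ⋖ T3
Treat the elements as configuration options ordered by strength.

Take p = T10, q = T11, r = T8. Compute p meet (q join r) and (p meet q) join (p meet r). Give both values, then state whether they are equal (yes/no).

q join r = T8, so p meet (q join r) = T10 meet T8 = T10.
p meet q = T10 and p meet r = T10, so (p meet q) join (p meet r) = T10 join T10 = T10.
Equal: yes.

T10; T10; yes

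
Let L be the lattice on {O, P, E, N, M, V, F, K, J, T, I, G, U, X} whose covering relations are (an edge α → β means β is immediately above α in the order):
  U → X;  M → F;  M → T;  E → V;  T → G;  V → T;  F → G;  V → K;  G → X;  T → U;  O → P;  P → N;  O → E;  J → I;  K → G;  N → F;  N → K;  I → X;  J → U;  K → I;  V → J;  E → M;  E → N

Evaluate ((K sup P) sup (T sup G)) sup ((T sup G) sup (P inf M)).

G

K ∨ P = K
T ∨ G = G
K ∨ G = G
T ∨ G = G
P ∧ M = O
G ∨ O = G
G ∨ G = G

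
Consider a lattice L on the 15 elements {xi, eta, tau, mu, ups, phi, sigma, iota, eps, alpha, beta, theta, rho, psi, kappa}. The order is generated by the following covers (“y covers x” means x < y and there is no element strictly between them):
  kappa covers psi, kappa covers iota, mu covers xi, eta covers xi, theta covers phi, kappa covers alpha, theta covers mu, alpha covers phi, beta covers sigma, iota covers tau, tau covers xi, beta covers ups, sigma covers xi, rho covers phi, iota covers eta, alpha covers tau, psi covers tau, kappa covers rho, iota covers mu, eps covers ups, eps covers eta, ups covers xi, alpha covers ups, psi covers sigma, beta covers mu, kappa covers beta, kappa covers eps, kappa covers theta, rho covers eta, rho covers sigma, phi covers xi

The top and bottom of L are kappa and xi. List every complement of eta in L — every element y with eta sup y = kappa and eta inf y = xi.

Need y with eta ∨ y = kappa and eta ∧ y = xi.
Checking each element gives: alpha, beta, psi, theta.

alpha, beta, psi, theta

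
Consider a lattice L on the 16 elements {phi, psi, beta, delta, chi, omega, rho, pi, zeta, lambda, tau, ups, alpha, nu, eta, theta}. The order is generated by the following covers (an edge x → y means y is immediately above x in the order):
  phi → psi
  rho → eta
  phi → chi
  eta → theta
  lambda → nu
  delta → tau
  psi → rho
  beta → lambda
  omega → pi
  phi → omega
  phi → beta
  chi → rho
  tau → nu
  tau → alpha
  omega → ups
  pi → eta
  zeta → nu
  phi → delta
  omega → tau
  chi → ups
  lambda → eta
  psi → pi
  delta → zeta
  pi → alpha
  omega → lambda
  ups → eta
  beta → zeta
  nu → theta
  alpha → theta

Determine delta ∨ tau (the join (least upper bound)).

tau

Common upper bounds of {delta, tau}: alpha, nu, tau, theta.
The least among these is tau.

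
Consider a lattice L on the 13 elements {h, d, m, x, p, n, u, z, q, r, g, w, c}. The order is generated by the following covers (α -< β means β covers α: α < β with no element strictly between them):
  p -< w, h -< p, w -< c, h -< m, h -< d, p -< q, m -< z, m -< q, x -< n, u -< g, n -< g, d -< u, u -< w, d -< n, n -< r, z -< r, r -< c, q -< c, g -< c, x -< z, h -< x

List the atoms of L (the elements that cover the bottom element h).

The atoms are exactly the elements that cover h: d, m, p, x.

d, m, p, x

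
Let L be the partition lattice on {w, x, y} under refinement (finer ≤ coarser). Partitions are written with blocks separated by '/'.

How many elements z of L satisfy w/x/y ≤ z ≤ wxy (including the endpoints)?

5

The interval [w/x/y, wxy] = {w/x/y, w/xy, wx/y, wxy, wy/x}, which has 5 elements.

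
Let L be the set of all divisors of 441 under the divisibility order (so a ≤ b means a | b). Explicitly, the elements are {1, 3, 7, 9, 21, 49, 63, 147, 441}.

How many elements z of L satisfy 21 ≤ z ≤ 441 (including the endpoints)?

The interval [21, 441] = {147, 21, 441, 63}, which has 4 elements.

4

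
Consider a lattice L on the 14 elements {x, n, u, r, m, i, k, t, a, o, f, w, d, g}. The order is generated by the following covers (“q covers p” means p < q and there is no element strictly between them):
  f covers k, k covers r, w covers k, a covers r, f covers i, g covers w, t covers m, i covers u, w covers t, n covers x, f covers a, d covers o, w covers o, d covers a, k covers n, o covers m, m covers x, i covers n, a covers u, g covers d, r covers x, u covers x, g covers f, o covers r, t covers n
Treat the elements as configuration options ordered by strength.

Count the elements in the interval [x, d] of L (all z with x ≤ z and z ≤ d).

7

The interval [x, d] = {a, d, m, o, r, u, x}, which has 7 elements.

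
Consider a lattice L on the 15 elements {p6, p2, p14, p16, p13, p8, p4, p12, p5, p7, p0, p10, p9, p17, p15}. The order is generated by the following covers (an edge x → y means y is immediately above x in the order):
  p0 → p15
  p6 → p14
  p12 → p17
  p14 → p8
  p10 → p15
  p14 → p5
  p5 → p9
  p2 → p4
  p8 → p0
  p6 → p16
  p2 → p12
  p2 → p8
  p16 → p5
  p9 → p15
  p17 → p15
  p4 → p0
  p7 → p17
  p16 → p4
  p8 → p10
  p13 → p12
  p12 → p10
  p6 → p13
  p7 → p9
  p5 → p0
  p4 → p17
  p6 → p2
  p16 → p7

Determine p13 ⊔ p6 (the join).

p13

Common upper bounds of {p13, p6}: p10, p12, p13, p15, p17.
The least among these is p13.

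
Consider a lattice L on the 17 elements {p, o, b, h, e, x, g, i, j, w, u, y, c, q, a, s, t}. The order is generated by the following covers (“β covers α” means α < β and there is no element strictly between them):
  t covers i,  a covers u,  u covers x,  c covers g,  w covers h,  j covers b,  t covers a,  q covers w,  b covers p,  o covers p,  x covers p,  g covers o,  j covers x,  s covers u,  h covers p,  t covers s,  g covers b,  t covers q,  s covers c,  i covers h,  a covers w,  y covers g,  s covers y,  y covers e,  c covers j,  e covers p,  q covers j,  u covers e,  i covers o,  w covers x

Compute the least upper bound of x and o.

c

Common upper bounds of {x, o}: c, s, t.
The least among these is c.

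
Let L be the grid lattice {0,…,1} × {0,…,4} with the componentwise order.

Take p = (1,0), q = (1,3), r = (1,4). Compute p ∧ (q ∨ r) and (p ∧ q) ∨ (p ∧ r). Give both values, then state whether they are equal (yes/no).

(1,0); (1,0); yes

q ∨ r = (1,4), so p ∧ (q ∨ r) = (1,0) ∧ (1,4) = (1,0).
p ∧ q = (1,0) and p ∧ r = (1,0), so (p ∧ q) ∨ (p ∧ r) = (1,0) ∨ (1,0) = (1,0).
Equal: yes.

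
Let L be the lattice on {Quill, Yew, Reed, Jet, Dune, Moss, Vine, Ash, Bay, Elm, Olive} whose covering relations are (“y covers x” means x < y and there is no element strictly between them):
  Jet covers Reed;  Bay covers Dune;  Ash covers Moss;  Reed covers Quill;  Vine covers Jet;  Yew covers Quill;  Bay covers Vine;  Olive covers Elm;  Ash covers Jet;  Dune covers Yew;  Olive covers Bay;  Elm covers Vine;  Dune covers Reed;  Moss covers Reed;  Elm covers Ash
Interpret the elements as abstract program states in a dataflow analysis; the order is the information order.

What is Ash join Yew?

Common upper bounds of {Ash, Yew}: Olive.
The least among these is Olive.

Olive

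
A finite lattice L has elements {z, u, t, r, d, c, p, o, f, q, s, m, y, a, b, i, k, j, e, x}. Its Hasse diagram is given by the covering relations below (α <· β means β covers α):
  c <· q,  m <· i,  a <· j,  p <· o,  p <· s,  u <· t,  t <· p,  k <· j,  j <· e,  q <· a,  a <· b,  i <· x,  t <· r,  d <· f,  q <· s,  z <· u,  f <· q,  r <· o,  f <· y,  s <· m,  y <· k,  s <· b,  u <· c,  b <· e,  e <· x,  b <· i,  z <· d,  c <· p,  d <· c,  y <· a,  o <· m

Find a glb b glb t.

u

Common lower bounds of {a, b, t}: u, z.
The greatest among these is u.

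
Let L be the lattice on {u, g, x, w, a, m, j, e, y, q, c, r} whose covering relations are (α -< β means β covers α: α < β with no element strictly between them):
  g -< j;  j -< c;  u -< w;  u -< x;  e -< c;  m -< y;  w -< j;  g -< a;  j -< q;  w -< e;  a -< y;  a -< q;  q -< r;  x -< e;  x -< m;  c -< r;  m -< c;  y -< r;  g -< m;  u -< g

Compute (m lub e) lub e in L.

m ∨ e = c
c ∨ e = c

c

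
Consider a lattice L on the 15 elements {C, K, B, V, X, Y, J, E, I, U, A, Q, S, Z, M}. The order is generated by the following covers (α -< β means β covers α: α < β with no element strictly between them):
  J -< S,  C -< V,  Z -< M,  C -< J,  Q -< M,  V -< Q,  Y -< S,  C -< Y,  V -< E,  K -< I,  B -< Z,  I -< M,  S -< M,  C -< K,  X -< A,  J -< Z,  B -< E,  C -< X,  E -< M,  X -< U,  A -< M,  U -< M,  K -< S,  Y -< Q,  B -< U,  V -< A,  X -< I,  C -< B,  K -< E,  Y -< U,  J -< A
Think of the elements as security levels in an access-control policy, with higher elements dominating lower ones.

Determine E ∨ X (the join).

M

Common upper bounds of {E, X}: M.
The least among these is M.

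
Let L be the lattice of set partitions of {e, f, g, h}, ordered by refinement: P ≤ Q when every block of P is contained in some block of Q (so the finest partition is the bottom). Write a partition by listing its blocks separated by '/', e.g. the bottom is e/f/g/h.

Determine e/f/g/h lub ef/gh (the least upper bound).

ef/gh

Common upper bounds of {e/f/g/h, ef/gh}: ef/gh, efgh.
The least among these is ef/gh.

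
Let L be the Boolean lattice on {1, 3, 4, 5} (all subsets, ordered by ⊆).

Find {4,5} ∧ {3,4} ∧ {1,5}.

Under ⊆, meet is intersection: {4,5} ∩ {3,4} ∩ {1,5} = {}.

{}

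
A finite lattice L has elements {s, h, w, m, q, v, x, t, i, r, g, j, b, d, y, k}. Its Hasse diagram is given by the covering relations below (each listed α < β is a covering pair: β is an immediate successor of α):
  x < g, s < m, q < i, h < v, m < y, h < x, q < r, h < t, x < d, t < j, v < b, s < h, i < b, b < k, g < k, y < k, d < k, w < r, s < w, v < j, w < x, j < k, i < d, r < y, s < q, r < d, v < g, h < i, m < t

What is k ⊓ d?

Common lower bounds of {k, d}: d, h, i, q, r, s, w, x.
The greatest among these is d.

d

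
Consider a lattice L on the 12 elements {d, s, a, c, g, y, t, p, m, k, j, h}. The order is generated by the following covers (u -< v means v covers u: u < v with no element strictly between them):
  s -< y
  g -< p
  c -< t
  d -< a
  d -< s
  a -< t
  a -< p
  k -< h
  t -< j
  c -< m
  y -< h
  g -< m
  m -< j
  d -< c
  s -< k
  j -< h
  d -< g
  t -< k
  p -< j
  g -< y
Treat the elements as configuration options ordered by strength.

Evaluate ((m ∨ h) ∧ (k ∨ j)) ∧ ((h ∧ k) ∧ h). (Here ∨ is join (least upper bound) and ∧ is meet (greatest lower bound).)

m ∨ h = h
k ∨ j = h
h ∧ h = h
h ∧ k = k
k ∧ h = k
h ∧ k = k

k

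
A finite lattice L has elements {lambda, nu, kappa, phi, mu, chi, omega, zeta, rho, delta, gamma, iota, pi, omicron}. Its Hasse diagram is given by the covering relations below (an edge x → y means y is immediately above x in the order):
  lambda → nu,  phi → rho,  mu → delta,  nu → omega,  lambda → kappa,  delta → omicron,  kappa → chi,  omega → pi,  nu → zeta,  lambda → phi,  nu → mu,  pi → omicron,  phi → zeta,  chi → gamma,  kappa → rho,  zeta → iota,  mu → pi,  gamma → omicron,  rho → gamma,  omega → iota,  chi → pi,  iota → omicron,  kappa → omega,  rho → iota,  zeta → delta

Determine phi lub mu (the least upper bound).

delta

Common upper bounds of {phi, mu}: delta, omicron.
The least among these is delta.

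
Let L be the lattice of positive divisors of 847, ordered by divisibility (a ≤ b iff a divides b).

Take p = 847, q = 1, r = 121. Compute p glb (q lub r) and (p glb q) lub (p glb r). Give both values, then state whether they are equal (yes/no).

121; 121; yes

q lub r = 121, so p glb (q lub r) = 847 glb 121 = 121.
p glb q = 1 and p glb r = 121, so (p glb q) lub (p glb r) = 1 lub 121 = 121.
Equal: yes.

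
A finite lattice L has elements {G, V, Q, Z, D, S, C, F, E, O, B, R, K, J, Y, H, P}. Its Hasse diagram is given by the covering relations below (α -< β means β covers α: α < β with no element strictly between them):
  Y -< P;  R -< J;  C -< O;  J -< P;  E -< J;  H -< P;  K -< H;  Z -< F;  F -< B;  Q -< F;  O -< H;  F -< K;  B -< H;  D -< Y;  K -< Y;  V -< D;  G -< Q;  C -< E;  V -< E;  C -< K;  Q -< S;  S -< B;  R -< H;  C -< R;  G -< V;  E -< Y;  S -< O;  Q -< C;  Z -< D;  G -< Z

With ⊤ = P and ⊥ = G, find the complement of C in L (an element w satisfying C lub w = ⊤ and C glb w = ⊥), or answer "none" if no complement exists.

For every candidate w, either C ∨ w ≠ P or C ∧ w ≠ G; no complement exists.

none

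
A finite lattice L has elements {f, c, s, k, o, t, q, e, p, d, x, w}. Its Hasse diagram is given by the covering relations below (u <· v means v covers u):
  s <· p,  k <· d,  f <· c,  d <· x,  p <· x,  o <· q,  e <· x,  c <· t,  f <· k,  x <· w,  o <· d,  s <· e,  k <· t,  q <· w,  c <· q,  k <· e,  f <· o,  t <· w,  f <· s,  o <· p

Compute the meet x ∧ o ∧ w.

o

Common lower bounds of {x, o, w}: f, o.
The greatest among these is o.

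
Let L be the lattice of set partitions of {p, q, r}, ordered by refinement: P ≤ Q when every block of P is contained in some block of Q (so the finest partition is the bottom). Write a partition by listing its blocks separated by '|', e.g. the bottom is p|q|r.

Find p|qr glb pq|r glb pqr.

The meet (common refinement) of p|qr, pq|r, pqr intersects blocks pairwise, giving p|q|r.

p|q|r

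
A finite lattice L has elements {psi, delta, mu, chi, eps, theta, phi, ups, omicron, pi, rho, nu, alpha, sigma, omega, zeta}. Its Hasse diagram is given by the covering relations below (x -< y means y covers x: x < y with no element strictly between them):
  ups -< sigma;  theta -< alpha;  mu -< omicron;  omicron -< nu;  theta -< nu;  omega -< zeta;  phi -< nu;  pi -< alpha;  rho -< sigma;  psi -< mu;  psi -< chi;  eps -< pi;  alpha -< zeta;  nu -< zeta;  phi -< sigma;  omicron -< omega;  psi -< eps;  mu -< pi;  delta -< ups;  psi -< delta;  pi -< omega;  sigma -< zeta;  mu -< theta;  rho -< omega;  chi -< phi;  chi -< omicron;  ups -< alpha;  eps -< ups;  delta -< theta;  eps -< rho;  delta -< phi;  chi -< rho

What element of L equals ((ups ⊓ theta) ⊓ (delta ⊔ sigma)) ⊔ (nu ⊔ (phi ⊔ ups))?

ups ∧ theta = delta
delta ∨ sigma = sigma
delta ∧ sigma = delta
phi ∨ ups = sigma
nu ∨ sigma = zeta
delta ∨ zeta = zeta

zeta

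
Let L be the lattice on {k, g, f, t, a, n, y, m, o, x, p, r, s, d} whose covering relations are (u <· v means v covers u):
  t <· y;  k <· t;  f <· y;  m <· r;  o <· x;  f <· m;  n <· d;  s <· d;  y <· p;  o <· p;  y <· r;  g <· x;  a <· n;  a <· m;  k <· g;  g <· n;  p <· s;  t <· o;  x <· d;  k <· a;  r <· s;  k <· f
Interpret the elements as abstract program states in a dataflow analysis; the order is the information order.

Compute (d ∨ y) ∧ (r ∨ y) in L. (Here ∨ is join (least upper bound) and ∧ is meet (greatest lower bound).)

r

d ∨ y = d
r ∨ y = r
d ∧ r = r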